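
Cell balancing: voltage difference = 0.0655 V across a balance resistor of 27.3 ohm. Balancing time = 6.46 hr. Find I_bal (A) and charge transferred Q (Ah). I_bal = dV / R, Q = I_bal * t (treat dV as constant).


I_bal = dV / R = 0.0655 / 27.3 = 0.0023993 A
Q = I_bal * t = 0.0023993 * 6.46 = 0.01550 Ah

I=0.0023993 A, Q=0.01550 Ah


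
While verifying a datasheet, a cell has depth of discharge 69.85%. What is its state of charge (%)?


SOC = 100 - DOD = 100 - 69.85 = 30.15%

30.15%


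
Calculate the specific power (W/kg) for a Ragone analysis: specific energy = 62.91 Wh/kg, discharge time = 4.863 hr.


P_specific = E / t = 62.91 / 4.863 = 12.94 W/kg

12.94 W/kg


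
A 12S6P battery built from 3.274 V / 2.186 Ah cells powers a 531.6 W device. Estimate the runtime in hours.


Step 1: E_pack = Ns * V_cell * Np * C_cell = 12 * 3.274 * 6 * 2.186 = 515.3 Wh
Step 2: t = E_pack / P = 515.3 / 531.6 = 0.9693 hr

0.9693 hr


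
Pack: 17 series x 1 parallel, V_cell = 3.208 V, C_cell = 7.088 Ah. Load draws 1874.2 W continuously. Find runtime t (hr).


Step 1: E_pack = Ns * V_cell * Np * C_cell = 17 * 3.208 * 1 * 7.088 = 386.55 Wh
Step 2: t = E_pack / P = 386.55 / 1874.2 = 0.2062 hr

0.2062 hr


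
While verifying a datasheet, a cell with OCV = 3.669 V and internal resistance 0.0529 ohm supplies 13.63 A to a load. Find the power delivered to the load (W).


Step 1: V_terminal = OCV - I*R = 3.669 - 13.63 * 0.0529 = 2.948 V
Step 2: P_out = V_terminal * I = 2.948 * 13.63 = 40.18 W

40.18 W


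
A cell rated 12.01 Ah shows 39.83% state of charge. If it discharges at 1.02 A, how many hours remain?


Step 1: remaining = SOC/100 * C_total = 39.83/100 * 12.01 = 4.7836 Ah
Step 2: t = remaining / I = 4.7836 / 1.02 = 4.690 hr

4.690 hr


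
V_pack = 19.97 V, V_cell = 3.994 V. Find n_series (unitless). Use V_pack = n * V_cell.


n = V_pack / V_cell = 19.97 / 3.994 = 5

5


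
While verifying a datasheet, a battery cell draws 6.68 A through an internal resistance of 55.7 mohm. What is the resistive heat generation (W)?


Convert: R = 55.7 mohm = 0.0557 ohm
Q = I^2 * R = 6.68^2 * 0.0557 = 2.485 W

2.485 W


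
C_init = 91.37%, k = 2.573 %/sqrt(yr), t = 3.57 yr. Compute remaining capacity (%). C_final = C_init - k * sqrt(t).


Step 1: sqrt(3.57 yr) = 1.8894
Step 2: drop = 2.573 * 1.8894 = 4.8614
Step 3: C_final = 91.37 - 4.8614 = 86.51%

86.51%


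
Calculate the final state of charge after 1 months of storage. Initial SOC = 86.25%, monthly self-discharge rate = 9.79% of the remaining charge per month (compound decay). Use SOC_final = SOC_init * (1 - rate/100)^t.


Monthly retention factor = 1 - 9.79/100 = 0.9021
Over 1 months: factor^1 = 0.9021
SOC_final = 86.25 * 0.9021 = 77.81%

77.81%


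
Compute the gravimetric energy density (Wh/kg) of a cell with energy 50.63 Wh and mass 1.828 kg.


ED = E / m = 50.63 / 1.828 = 27.70 Wh/kg

27.70 Wh/kg


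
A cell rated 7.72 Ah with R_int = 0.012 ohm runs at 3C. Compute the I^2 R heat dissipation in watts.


Step 1: I = C_rate * capacity = 3 * 7.72 = 23.16 A
Step 2: Q = I^2 * R = 23.16^2 * 0.012 = 536.39 * 0.012 = 6.437 W

6.437 W


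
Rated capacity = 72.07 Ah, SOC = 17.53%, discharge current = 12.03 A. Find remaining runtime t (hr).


Step 1: remaining = SOC/100 * C_total = 17.53/100 * 72.07 = 12.634 Ah
Step 2: t = remaining / I = 12.634 / 12.03 = 1.050 hr

1.050 hr


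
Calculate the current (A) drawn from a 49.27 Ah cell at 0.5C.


At 0.5C: I = 0.5 * 49.27 Ah = 24.635 A

24.635 A


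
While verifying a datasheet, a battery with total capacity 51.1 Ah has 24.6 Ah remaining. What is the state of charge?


SOC = (remaining / total) * 100 = (24.6 / 51.1) * 100 = 48.14%

48.14%


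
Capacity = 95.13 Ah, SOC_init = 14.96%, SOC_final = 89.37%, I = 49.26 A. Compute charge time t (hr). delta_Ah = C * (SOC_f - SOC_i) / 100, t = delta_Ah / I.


delta_Ah = 95.13 * (89.37 - 14.96) / 100 = 70.786 Ah
t = delta_Ah / I = 70.786 / 49.26 = 1.437 hr

1.437 hr


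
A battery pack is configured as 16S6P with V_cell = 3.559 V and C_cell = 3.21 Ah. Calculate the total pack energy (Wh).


E = Ns * Vcell * Np * Ccell = 16 * 3.559 * 6 * 3.21 = 1097 Wh

1097 Wh


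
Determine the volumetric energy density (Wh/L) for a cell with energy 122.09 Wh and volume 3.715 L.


ED = E / V = 122.09 / 3.715 = 32.86 Wh/L

32.86 Wh/L


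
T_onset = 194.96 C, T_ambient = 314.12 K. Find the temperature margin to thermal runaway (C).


Convert: T_ambient = 314.12 K = 40.97 C
margin = 194.96 - 40.97 = 153.99 C

153.99 C


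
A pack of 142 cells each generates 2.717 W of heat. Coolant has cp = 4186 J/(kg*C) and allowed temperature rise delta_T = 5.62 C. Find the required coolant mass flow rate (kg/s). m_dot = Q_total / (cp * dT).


Step 1: Total heat Q = 142 * 2.717 W = 385.81 W
Step 2: denom = cp * dT = 4186 * 5.62 = 23525
Step 3: m_dot = 385.81 / 23525 = 0.01640 kg/s

0.01640 kg/s


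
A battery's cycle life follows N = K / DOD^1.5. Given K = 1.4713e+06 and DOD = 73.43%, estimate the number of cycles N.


DOD^1.5 = 629.23
N = K / DOD^1.5 = 1.4713e+06 / 629.23 = 2338

2338 cycles


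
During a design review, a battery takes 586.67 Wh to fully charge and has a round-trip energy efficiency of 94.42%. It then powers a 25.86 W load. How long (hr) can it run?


Step 1: E_discharge = eta/100 * E_charge = 94.42/100 * 586.67 = 553.93 Wh
Step 2: t = E_discharge / P = 553.93 / 25.86 = 21.42 hr

21.42 hr


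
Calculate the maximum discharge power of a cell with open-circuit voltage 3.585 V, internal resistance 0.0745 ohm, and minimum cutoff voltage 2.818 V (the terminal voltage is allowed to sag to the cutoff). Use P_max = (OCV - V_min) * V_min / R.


dV = OCV - V_min = 0.767 V (so I_max = dV / R)
P_max = dV * V_min / R = 0.767 * 2.818 / 0.0745 = 29.01 W

29.01 W


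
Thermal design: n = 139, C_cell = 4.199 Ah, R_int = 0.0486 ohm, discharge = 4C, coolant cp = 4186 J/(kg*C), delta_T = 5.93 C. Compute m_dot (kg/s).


Step 1: I = 4 * 4.199 = 16.796 A
Step 2: Q_cell = I^2 * R = 16.796^2 * 0.0486 = 13.71 W
Step 3: Q_total = 139 * 13.71 = 1905.7 W
Step 4: m_dot = Q_total / (cp * dT) = 1905.7 / (4186 * 5.93) = 0.07677 kg/s

0.07677 kg/s


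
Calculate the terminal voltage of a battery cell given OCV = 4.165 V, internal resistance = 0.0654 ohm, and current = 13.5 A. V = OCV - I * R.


V = OCV - I*R = 4.165 - 13.5 * 0.0654 = 3.282 V

3.282 V


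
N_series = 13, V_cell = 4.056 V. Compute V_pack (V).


With 13 cells in series at 4.056 V each, V_pack = 52.728 V

52.728 V


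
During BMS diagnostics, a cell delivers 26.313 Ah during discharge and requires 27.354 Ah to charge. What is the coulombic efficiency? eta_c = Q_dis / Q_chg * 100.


Coulombic efficiency = 26.313/27.354 * 100% = 96.19%

96.19%


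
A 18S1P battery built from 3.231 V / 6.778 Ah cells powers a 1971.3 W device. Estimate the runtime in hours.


Step 1: E_pack = Ns * V_cell * Np * C_cell = 18 * 3.231 * 1 * 6.778 = 394.19 Wh
Step 2: t = E_pack / P = 394.19 / 1971.3 = 0.2000 hr

0.2000 hr


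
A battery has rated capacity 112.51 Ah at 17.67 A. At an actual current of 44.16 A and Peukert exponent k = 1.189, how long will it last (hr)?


t_rated = C / I_rated = 112.51 / 17.67 = 6.3673 hr
(I_rated/I)^k = (0.40014)^1.189 = 0.33653
t = t_rated * (I_rated/I)^k = 6.3673 * 0.33653 = 2.143 hr

2.143 hr


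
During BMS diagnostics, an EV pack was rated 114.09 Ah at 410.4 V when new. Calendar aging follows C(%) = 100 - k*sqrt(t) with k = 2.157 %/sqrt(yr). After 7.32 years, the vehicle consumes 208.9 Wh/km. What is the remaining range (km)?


Step 1: capacity retention = 100 - 2.157 * sqrt(7.32) = 100 - 2.157 * 2.7055 = 94.164%
Step 2: C_now = 114.09 * 94.164/100 = 107.43 Ah
Step 3: E_pack = V * C_now = 410.4 * 107.43 = 44089 Wh
Step 4: range = E_pack / consumption = 44089 / 208.9 = 211.1 km

211.1 km


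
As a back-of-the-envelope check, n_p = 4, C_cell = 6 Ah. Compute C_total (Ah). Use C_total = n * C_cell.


Parallel capacities add: 4 * 6 Ah = 24 Ah

24 Ah


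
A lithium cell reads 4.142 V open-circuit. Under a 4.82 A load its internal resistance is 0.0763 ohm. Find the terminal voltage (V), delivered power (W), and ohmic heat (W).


Step 1: V_terminal = OCV - I*R = 4.142 - 4.82 * 0.0763 = 3.7742 V
Step 2: P_out = V_terminal * I = 3.7742 * 4.82 = 18.19 W
Step 3: Q = I^2 * R = 4.82^2 * 0.0763 = 1.773 W

V=3.7742 V, P=18.19 W, Q=1.773 W


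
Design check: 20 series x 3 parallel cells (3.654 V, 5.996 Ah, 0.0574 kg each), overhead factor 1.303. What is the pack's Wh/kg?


Step 1: V_pack = 20 * 3.654 = 73.08 V
Step 2: C_pack = 3 * 5.996 = 17.988 Ah
Step 3: E_pack = V_pack * C_pack = 73.08 * 17.988 = 1314.6 Wh
Step 4: m_pack = 20 * 3 * 0.0574 * 1.303 = 4.4875 kg
Step 5: ED = E_pack / m_pack = 1314.6 / 4.4875 = 292.9 Wh/kg

292.9 Wh/kg


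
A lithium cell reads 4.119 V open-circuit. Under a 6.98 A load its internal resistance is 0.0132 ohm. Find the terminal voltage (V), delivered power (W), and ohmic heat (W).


Step 1: V_terminal = OCV - I*R = 4.119 - 6.98 * 0.0132 = 4.0269 V
Step 2: P_out = V_terminal * I = 4.0269 * 6.98 = 28.11 W
Step 3: Q = I^2 * R = 6.98^2 * 0.0132 = 0.6431 W

V=4.0269 V, P=28.11 W, Q=0.6431 W


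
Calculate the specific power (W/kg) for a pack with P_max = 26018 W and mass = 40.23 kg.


SP = P / m = 26018 / 40.23 = 646.7 W/kg

646.7 W/kg


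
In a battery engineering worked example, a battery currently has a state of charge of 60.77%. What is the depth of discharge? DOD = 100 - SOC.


DOD = 100 - SOC = 100 - 60.77 = 39.23%

39.23%


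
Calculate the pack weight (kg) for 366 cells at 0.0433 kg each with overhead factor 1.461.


Cell mass sum = 366 * 0.0433 = 15.848 kg
With overhead 1.461: m_pack = 15.848 * 1.461 = 23.15 kg

23.15 kg


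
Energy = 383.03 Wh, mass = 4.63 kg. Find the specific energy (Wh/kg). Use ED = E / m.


Specific energy = 383.03 Wh / 4.63 kg = 82.73 Wh/kg

82.73 Wh/kg


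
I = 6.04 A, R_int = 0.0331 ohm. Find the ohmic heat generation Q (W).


I^2 = 36.482
Q = 36.482 * 0.0331 = 1.208 W

1.208 W


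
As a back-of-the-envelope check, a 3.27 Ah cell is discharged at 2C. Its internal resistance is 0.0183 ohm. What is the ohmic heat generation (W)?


Step 1: I = C_rate * capacity = 2 * 3.27 = 6.54 A
Step 2: Q = I^2 * R = 6.54^2 * 0.0183 = 42.772 * 0.0183 = 0.7827 W

0.7827 W


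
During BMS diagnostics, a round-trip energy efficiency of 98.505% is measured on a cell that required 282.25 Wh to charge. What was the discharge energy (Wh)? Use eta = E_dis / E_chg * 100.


E_dis = eta/100 * E_chg = 98.505/100 * 282.25 = 278.0 Wh

278.0 Wh


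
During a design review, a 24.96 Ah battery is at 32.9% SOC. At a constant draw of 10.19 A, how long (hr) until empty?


Step 1: remaining = SOC/100 * C_total = 32.9/100 * 24.96 = 8.2118 Ah
Step 2: t = remaining / I = 8.2118 / 10.19 = 0.8059 hr

0.8059 hr


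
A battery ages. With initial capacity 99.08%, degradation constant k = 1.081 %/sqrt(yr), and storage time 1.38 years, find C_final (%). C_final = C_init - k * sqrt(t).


Step 1: sqrt(1.38 yr) = 1.1747
Step 2: drop = 1.081 * 1.1747 = 1.2699
Step 3: C_final = 99.08 - 1.2699 = 97.81%

97.81%


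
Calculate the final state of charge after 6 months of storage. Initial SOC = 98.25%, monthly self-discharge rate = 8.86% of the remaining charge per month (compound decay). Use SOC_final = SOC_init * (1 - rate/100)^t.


Monthly retention factor = 1 - 8.86/100 = 0.9114
Over 6 months: factor^6 = 0.57313
SOC_final = 98.25 * 0.57313 = 56.31%

56.31%


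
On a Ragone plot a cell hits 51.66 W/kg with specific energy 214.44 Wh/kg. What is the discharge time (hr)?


t = E / P = 214.44 / 51.66 = 4.151 hr

4.151 hr


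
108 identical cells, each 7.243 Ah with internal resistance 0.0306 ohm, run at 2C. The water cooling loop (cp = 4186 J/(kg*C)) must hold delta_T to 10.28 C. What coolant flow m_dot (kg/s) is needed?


Step 1: I = 2 * 7.243 = 14.486 A
Step 2: Q_cell = I^2 * R = 14.486^2 * 0.0306 = 6.4212 W
Step 3: Q_total = 108 * 6.4212 = 693.49 W
Step 4: m_dot = Q_total / (cp * dT) = 693.49 / (4186 * 10.28) = 0.01612 kg/s

0.01612 kg/s


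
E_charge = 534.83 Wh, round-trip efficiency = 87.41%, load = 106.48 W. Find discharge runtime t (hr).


Step 1: E_discharge = eta/100 * E_charge = 87.41/100 * 534.83 = 467.49 Wh
Step 2: t = E_discharge / P = 467.49 / 106.48 = 4.390 hr

4.390 hr


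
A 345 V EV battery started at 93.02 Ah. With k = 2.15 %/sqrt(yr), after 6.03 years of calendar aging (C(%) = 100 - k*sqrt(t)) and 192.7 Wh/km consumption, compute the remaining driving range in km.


Step 1: capacity retention = 100 - 2.15 * sqrt(6.03) = 100 - 2.15 * 2.4556 = 94.72%
Step 2: C_now = 93.02 * 94.72/100 = 88.109 Ah
Step 3: E_pack = V * C_now = 345 * 88.109 = 30398 Wh
Step 4: range = E_pack / consumption = 30398 / 192.7 = 157.7 km

157.7 km


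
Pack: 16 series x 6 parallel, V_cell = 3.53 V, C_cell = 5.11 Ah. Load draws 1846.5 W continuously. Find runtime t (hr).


Step 1: E_pack = Ns * V_cell * Np * C_cell = 16 * 3.53 * 6 * 5.11 = 1731.7 Wh
Step 2: t = E_pack / P = 1731.7 / 1846.5 = 0.9378 hr

0.9378 hr


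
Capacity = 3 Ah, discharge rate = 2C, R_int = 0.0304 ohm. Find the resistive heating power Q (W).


Step 1: I = C_rate * capacity = 2 * 3 = 6 A
Step 2: Q = I^2 * R = 6^2 * 0.0304 = 36 * 0.0304 = 1.094 W

1.094 W


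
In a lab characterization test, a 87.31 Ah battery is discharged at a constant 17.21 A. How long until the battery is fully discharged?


t = capacity / current = 87.31 / 17.21 = 5.073 hr

5.073 hr


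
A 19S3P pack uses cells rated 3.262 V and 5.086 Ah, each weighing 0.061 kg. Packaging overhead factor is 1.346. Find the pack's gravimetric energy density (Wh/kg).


Step 1: V_pack = 19 * 3.262 = 61.978 V
Step 2: C_pack = 3 * 5.086 = 15.258 Ah
Step 3: E_pack = V_pack * C_pack = 61.978 * 15.258 = 945.66 Wh
Step 4: m_pack = 19 * 3 * 0.061 * 1.346 = 4.68 kg
Step 5: ED = E_pack / m_pack = 945.66 / 4.68 = 202.1 Wh/kg

202.1 Wh/kg


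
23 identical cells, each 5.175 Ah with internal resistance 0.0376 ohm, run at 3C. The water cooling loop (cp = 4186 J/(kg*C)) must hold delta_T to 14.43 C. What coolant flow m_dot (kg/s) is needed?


Step 1: I = 3 * 5.175 = 15.525 A
Step 2: Q_cell = I^2 * R = 15.525^2 * 0.0376 = 9.0626 W
Step 3: Q_total = 23 * 9.0626 = 208.44 W
Step 4: m_dot = Q_total / (cp * dT) = 208.44 / (4186 * 14.43) = 0.003451 kg/s

0.003451 kg/s


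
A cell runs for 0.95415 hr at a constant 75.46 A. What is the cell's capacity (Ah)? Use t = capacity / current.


C = I * t = 75.46 * 0.95415 = 72.00 Ah

72.00 Ah


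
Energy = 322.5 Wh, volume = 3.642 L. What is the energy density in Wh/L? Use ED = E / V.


ED = E / V = 322.5 / 3.642 = 88.55 Wh/L

88.55 Wh/L


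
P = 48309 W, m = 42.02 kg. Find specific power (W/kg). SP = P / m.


Specific power = 48309 W / 42.02 kg = 1150 W/kg

1150 W/kg


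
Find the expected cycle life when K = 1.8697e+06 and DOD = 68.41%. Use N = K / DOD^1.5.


DOD^1.5 = 565.82
N = K / DOD^1.5 = 1.8697e+06 / 565.82 = 3304

3304 cycles


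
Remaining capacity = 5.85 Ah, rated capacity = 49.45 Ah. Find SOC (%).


SOC = (remaining / total) * 100 = (5.85 / 49.45) * 100 = 11.83%

11.83%


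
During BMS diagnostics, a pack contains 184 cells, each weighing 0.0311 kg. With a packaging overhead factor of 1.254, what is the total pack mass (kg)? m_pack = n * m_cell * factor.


m_pack = n * m_cell * overhead = 184 * 0.0311 * 1.254 = 7.176 kg

7.176 kg


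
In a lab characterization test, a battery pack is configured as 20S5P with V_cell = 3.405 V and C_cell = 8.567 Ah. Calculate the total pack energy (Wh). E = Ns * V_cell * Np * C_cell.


E = Ns * Vcell * Np * Ccell = 20 * 3.405 * 5 * 8.567 = 2917 Wh

2917 Wh


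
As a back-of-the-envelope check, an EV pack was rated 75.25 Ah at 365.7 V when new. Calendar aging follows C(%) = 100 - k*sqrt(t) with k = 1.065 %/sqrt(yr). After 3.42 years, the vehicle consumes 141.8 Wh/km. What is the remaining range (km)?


Step 1: capacity retention = 100 - 1.065 * sqrt(3.42) = 100 - 1.065 * 1.8493 = 98.03%
Step 2: C_now = 75.25 * 98.03/100 = 73.768 Ah
Step 3: E_pack = V * C_now = 365.7 * 73.768 = 26977 Wh
Step 4: range = E_pack / consumption = 26977 / 141.8 = 190.2 km

190.2 km


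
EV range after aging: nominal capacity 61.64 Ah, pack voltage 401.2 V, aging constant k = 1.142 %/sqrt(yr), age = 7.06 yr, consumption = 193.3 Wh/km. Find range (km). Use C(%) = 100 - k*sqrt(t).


Step 1: capacity retention = 100 - 1.142 * sqrt(7.06) = 100 - 1.142 * 2.6571 = 96.966%
Step 2: C_now = 61.64 * 96.966/100 = 59.77 Ah
Step 3: E_pack = V * C_now = 401.2 * 59.77 = 23980 Wh
Step 4: range = E_pack / consumption = 23980 / 193.3 = 124.1 km

124.1 km


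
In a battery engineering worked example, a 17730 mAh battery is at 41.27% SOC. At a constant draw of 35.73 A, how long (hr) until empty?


Convert: C_total = 17730 mAh = 17.73 Ah
Step 1: remaining = SOC/100 * C_total = 41.27/100 * 17.73 = 7.3172 Ah
Step 2: t = remaining / I = 7.3172 / 35.73 = 0.2048 hr

0.2048 hr


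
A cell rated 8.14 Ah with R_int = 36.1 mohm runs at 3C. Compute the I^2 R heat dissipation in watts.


Convert: R = 36.1 mohm = 0.0361 ohm
Step 1: I = C_rate * capacity = 3 * 8.14 = 24.42 A
Step 2: Q = I^2 * R = 24.42^2 * 0.0361 = 596.34 * 0.0361 = 21.53 W

21.53 W


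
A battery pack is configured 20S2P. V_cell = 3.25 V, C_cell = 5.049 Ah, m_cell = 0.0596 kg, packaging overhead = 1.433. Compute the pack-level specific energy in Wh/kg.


Step 1: V_pack = 20 * 3.25 = 65 V
Step 2: C_pack = 2 * 5.049 = 10.098 Ah
Step 3: E_pack = V_pack * C_pack = 65 * 10.098 = 656.37 Wh
Step 4: m_pack = 20 * 2 * 0.0596 * 1.433 = 3.4163 kg
Step 5: ED = E_pack / m_pack = 656.37 / 3.4163 = 192.1 Wh/kg

192.1 Wh/kg


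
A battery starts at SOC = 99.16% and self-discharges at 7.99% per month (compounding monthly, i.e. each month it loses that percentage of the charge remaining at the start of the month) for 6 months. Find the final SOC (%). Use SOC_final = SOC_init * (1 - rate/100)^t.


decay = (1 - 7.99/100)^6 = 0.60675
SOC_final = 99.16 * 0.60675 = 60.17%

60.17%


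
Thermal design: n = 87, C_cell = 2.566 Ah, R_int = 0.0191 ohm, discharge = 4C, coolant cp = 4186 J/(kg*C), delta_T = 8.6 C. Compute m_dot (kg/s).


Step 1: I = 4 * 2.566 = 10.264 A
Step 2: Q_cell = I^2 * R = 10.264^2 * 0.0191 = 2.0122 W
Step 3: Q_total = 87 * 2.0122 = 175.06 W
Step 4: m_dot = Q_total / (cp * dT) = 175.06 / (4186 * 8.6) = 0.004863 kg/s

0.004863 kg/s


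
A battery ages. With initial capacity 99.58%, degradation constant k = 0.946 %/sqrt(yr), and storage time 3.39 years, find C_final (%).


sqrt(t) = sqrt(3.39) = 1.8412
C_final = 99.58 - 0.946 * 1.8412 = 97.84%

97.84%


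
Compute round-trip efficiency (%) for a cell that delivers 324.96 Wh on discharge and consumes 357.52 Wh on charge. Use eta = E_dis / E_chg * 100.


eta_e = E_dis / E_chg * 100 = 324.96 / 357.52 * 100 = 90.89%

90.89%


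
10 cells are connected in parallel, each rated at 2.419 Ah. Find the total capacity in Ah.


C_total = 10 * 2.419 = 24.19 Ah

24.19 Ah


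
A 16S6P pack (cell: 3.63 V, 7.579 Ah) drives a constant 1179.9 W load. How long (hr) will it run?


Step 1: E_pack = Ns * V_cell * Np * C_cell = 16 * 3.63 * 6 * 7.579 = 2641.1 Wh
Step 2: t = E_pack / P = 2641.1 / 1179.9 = 2.238 hr

2.238 hr


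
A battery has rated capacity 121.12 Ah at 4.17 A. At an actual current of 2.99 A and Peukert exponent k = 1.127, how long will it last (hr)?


t_rated = C / I_rated = 121.12 / 4.17 = 29.046 hr
(I_rated/I)^k = (1.3946)^1.127 = 1.4548
t = t_rated * (I_rated/I)^k = 29.046 * 1.4548 = 42.26 hr

42.26 hr


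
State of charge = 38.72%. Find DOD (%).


DOD = 100 - SOC = 100 - 38.72 = 61.28%

61.28%


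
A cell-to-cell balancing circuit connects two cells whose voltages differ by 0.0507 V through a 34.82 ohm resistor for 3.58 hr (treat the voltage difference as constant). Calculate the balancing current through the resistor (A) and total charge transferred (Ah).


I_bal = dV / R = 0.0507 / 34.82 = 0.0014561 A
Q = I_bal * t = 0.0014561 * 3.58 = 0.005213 Ah

I=0.0014561 A, Q=0.005213 Ah


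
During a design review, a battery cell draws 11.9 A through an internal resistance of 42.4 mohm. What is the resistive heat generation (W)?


Convert: R = 42.4 mohm = 0.0424 ohm
I^2 = 141.61
Q = 141.61 * 0.0424 = 6.004 W

6.004 W


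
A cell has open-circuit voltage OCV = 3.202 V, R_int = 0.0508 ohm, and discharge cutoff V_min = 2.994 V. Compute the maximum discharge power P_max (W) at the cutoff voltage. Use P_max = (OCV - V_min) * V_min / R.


dV = OCV - V_min = 0.208 V (so I_max = dV / R)
P_max = dV * V_min / R = 0.208 * 2.994 / 0.0508 = 12.26 W

12.26 W


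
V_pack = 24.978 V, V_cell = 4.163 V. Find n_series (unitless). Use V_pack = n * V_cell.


Rearranging: n = V_pack / V_cell = 24.978 / 4.163 = 6 cells

6


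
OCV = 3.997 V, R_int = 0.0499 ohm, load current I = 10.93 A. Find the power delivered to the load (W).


Step 1: V_terminal = OCV - I*R = 3.997 - 10.93 * 0.0499 = 3.4516 V
Step 2: P_out = V_terminal * I = 3.4516 * 10.93 = 37.73 W

37.73 W


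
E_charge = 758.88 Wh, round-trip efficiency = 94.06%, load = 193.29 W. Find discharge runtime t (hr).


Step 1: E_discharge = eta/100 * E_charge = 94.06/100 * 758.88 = 713.8 Wh
Step 2: t = E_discharge / P = 713.8 / 193.29 = 3.693 hr

3.693 hr


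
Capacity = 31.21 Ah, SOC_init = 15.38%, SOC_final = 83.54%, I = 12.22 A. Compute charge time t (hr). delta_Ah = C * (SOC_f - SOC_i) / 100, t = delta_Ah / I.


Step 1: dSOC = 83.54% - 15.38% = 68.16%
Step 2: delta_Ah = 31.21 * 68.16 / 100 = 21.273 Ah
Step 3: t = 21.273 / 12.22 = 1.741 hr

1.741 hr


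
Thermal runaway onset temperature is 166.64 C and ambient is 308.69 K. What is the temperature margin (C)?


Convert: T_ambient = 308.69 K = 35.54 C
margin = 166.64 - 35.54 = 131.1 C

131.1 C


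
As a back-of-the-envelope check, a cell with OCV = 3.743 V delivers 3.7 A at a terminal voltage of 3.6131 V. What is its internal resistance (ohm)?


R = (OCV - V) / I = (3.743 - 3.6131) / 3.7 = 0.03511 ohm

0.03511 ohm


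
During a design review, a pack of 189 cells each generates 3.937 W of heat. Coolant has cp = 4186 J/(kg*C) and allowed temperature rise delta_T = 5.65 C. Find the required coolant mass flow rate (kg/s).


Q_total = 189 * 3.937 = 744.09 W
m_dot = Q_total / (cp * dT) = 744.09 / (4186 * 5.65) = 0.03146 kg/s

0.03146 kg/s


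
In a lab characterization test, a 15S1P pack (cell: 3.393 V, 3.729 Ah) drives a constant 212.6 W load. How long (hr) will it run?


Step 1: E_pack = Ns * V_cell * Np * C_cell = 15 * 3.393 * 1 * 3.729 = 189.79 Wh
Step 2: t = E_pack / P = 189.79 / 212.6 = 0.8927 hr

0.8927 hr


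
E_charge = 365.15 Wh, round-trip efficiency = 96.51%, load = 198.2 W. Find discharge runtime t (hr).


Step 1: E_discharge = eta/100 * E_charge = 96.51/100 * 365.15 = 352.41 Wh
Step 2: t = E_discharge / P = 352.41 / 198.2 = 1.778 hr

1.778 hr


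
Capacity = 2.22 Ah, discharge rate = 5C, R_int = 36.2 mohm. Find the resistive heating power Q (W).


Convert: R = 36.2 mohm = 0.0362 ohm
Step 1: I = C_rate * capacity = 5 * 2.22 = 11.1 A
Step 2: Q = I^2 * R = 11.1^2 * 0.0362 = 123.21 * 0.0362 = 4.460 W

4.460 W


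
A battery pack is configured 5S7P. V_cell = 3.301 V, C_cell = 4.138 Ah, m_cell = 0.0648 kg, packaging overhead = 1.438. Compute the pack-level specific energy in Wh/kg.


Step 1: V_pack = 5 * 3.301 = 16.505 V
Step 2: C_pack = 7 * 4.138 = 28.966 Ah
Step 3: E_pack = V_pack * C_pack = 16.505 * 28.966 = 478.08 Wh
Step 4: m_pack = 5 * 7 * 0.0648 * 1.438 = 3.2614 kg
Step 5: ED = E_pack / m_pack = 478.08 / 3.2614 = 146.6 Wh/kg

146.6 Wh/kg


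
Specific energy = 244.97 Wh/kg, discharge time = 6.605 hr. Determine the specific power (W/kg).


Specific power = 244.97 Wh/kg / 6.605 hr = 37.09 W/kg

37.09 W/kg


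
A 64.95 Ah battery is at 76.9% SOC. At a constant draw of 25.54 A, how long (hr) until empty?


Step 1: remaining = SOC/100 * C_total = 76.9/100 * 64.95 = 49.947 Ah
Step 2: t = remaining / I = 49.947 / 25.54 = 1.956 hr

1.956 hr


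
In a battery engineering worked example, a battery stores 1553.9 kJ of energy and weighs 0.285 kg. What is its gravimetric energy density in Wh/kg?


Convert: E = 1553.9 kJ = 431.64 Wh
ED = E / m = 431.64 / 0.285 = 1515 Wh/kg

1515 Wh/kg


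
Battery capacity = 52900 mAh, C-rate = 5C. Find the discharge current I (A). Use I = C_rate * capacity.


Convert: capacity = 52900 mAh = 52.9 Ah
At 5C: I = 5 * 52.9 Ah = 264.5 A

264.5 A


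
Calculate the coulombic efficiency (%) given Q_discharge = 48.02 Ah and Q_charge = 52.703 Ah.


Coulombic efficiency = 48.02/52.703 * 100% = 91.11%

91.11%


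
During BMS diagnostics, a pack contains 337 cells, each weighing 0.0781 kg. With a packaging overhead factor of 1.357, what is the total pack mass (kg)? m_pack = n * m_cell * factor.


Cell mass sum = 337 * 0.0781 = 26.32 kg
With overhead 1.357: m_pack = 26.32 * 1.357 = 35.72 kg

35.72 kg


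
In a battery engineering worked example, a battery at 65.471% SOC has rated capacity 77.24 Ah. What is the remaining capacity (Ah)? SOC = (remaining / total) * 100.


remaining = SOC / 100 * total = 65.471 / 100 * 77.24 = 50.57 Ah

50.57 Ah


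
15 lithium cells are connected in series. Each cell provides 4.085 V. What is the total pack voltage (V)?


V_pack = n * V_cell = 15 * 4.085 = 61.275 V

61.275 V


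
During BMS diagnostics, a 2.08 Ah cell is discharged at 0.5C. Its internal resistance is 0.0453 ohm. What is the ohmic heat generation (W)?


Step 1: I = C_rate * capacity = 0.5 * 2.08 = 1.04 A
Step 2: Q = I^2 * R = 1.04^2 * 0.0453 = 1.0816 * 0.0453 = 0.04900 W

0.04900 W


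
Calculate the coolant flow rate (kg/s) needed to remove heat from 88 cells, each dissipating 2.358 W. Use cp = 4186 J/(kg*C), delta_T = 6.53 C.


Step 1: Total heat Q = 88 * 2.358 W = 207.5 W
Step 2: denom = cp * dT = 4186 * 6.53 = 27335
Step 3: m_dot = 207.5 / 27335 = 0.007591 kg/s

0.007591 kg/s


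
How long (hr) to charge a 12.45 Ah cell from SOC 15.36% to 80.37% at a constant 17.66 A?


Step 1: dSOC = 80.37% - 15.36% = 65.01%
Step 2: delta_Ah = 12.45 * 65.01 / 100 = 8.0937 Ah
Step 3: t = 8.0937 / 17.66 = 0.4583 hr

0.4583 hr


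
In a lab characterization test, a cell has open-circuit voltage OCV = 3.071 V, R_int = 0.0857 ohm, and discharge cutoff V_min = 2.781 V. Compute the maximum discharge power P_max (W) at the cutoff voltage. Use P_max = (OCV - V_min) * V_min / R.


P_max = (OCV - V_min) * V_min / R = (3.071 - 2.781) * 2.781 / 0.0857 = 0.29 * 2.781 / 0.0857 = 9.411 W

9.411 W


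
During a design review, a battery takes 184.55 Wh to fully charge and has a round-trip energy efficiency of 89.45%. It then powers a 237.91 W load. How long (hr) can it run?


Step 1: E_discharge = eta/100 * E_charge = 89.45/100 * 184.55 = 165.08 Wh
Step 2: t = E_discharge / P = 165.08 / 237.91 = 0.6939 hr

0.6939 hr


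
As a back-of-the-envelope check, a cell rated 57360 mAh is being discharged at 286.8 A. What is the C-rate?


Convert: capacity = 57360 mAh = 57.36 Ah
C_rate = I / capacity = 286.8 / 57.36 = 5C

5C


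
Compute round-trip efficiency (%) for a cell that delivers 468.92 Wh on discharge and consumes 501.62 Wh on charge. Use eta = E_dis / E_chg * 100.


Round-trip efficiency = 468.92/501.62 * 100% = 93.48%

93.48%


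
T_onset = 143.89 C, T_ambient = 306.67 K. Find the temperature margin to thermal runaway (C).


Convert: T_ambient = 306.67 K = 33.52 C
margin = 143.89 - 33.52 = 110.37 C

110.37 C


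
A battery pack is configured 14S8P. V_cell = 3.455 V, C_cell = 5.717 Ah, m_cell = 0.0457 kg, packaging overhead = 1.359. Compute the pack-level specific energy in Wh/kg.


Step 1: V_pack = 14 * 3.455 = 48.37 V
Step 2: C_pack = 8 * 5.717 = 45.736 Ah
Step 3: E_pack = V_pack * C_pack = 48.37 * 45.736 = 2212.3 Wh
Step 4: m_pack = 14 * 8 * 0.0457 * 1.359 = 6.9559 kg
Step 5: ED = E_pack / m_pack = 2212.3 / 6.9559 = 318.0 Wh/kg

318.0 Wh/kg


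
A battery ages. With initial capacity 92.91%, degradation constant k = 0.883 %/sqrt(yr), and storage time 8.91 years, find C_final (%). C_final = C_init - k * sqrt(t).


sqrt(t) = sqrt(8.91) = 2.985
C_final = 92.91 - 0.883 * 2.985 = 90.27%

90.27%


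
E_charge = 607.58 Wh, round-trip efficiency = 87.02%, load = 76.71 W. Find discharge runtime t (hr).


Step 1: E_discharge = eta/100 * E_charge = 87.02/100 * 607.58 = 528.72 Wh
Step 2: t = E_discharge / P = 528.72 / 76.71 = 6.892 hr

6.892 hr


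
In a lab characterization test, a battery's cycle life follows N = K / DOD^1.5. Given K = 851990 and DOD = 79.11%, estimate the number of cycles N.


Step 1: DOD^1.5 = 79.11^1.5 = 703.63
Step 2: N = 851990 / 703.63 = 1211 cycles

1211 cycles


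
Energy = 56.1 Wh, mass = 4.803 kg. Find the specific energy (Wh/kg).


ED = E / m = 56.1 / 4.803 = 11.68 Wh/kg

11.68 Wh/kg


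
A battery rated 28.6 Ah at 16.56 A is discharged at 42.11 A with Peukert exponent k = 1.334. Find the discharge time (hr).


t_rated = C / I_rated = 28.6 / 16.56 = 1.7271 hr
(I_rated/I)^k = (0.39326)^1.334 = 0.28794
t = t_rated * (I_rated/I)^k = 1.7271 * 0.28794 = 0.4973 hr

0.4973 hr


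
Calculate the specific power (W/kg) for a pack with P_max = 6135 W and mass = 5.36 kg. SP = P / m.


SP = P / m = 6135 / 5.36 = 1145 W/kg

1145 W/kg


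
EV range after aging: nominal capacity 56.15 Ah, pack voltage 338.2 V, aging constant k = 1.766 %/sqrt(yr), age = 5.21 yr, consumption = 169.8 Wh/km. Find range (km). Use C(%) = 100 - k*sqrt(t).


Step 1: capacity retention = 100 - 1.766 * sqrt(5.21) = 100 - 1.766 * 2.2825 = 95.969%
Step 2: C_now = 56.15 * 95.969/100 = 53.887 Ah
Step 3: E_pack = V * C_now = 338.2 * 53.887 = 18225 Wh
Step 4: range = E_pack / consumption = 18225 / 169.8 = 107.3 km

107.3 km


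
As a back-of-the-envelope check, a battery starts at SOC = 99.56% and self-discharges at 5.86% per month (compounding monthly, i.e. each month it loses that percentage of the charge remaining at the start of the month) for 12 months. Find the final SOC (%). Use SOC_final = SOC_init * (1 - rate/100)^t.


decay = (1 - 5.86/100)^12 = 0.4845
SOC_final = 99.56 * 0.4845 = 48.24%

48.24%


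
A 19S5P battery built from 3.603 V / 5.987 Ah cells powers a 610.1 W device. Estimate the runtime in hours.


Step 1: E_pack = Ns * V_cell * Np * C_cell = 19 * 3.603 * 5 * 5.987 = 2049.3 Wh
Step 2: t = E_pack / P = 2049.3 / 610.1 = 3.359 hr

3.359 hr


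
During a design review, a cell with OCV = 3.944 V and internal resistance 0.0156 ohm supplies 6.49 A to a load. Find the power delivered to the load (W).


Step 1: V_terminal = OCV - I*R = 3.944 - 6.49 * 0.0156 = 3.8428 V
Step 2: P_out = V_terminal * I = 3.8428 * 6.49 = 24.94 W

24.94 W


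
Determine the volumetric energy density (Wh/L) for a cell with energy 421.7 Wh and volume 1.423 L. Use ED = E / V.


Volumetric ED = 421.7 Wh / 1.423 L = 296.3 Wh/L

296.3 Wh/L


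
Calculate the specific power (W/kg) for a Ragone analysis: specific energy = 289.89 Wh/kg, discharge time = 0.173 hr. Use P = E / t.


Specific power = 289.89 Wh/kg / 0.173 hr = 1676 W/kg

1676 W/kg


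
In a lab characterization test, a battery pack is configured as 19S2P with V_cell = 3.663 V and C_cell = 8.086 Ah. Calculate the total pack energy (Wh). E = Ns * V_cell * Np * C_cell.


E = Ns * Vcell * Np * Ccell = 19 * 3.663 * 2 * 8.086 = 1126 Wh

1126 Wh


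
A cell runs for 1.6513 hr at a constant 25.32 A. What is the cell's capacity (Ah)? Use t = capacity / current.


C = I * t = 25.32 * 1.6513 = 41.81 Ah

41.81 Ah


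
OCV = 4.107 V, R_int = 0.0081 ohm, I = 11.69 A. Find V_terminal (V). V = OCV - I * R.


IR drop = 11.69 * 0.0081 = 0.094689 V
V = 4.107 - 0.094689 = 4.012 V

4.012 V


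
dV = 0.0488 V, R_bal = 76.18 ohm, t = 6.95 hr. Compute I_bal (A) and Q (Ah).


First, Ohm's law: I_bal = 0.0488 V / 76.18 ohm = 6.4059e-04 A
Then Q = I * t = 6.4059e-04 A * 6.95 hr = 0.004452 Ah

I=6.4059e-04 A, Q=0.004452 Ah


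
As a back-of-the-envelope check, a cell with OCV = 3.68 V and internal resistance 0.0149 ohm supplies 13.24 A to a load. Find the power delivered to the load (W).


Step 1: V_terminal = OCV - I*R = 3.68 - 13.24 * 0.0149 = 3.4827 V
Step 2: P_out = V_terminal * I = 3.4827 * 13.24 = 46.11 W

46.11 W


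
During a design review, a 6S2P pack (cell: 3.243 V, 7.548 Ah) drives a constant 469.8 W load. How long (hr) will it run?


Step 1: E_pack = Ns * V_cell * Np * C_cell = 6 * 3.243 * 2 * 7.548 = 293.74 Wh
Step 2: t = E_pack / P = 293.74 / 469.8 = 0.6252 hr

0.6252 hr


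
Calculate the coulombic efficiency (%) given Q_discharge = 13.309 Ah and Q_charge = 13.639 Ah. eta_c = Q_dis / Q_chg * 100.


Coulombic efficiency = 13.309/13.639 * 100% = 97.58%

97.58%


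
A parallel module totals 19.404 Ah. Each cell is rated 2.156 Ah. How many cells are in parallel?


n = C_total / C_cell = 19.404 / 2.156 = 9

9


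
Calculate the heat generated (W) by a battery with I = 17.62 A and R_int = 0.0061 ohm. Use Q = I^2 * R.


Q = I^2 * R = 17.62^2 * 0.0061 = 1.894 W

1.894 W


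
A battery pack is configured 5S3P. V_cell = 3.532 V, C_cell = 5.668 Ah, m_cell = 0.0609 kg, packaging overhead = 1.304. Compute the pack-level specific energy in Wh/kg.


Step 1: V_pack = 5 * 3.532 = 17.66 V
Step 2: C_pack = 3 * 5.668 = 17.004 Ah
Step 3: E_pack = V_pack * C_pack = 17.66 * 17.004 = 300.29 Wh
Step 4: m_pack = 5 * 3 * 0.0609 * 1.304 = 1.1912 kg
Step 5: ED = E_pack / m_pack = 300.29 / 1.1912 = 252.1 Wh/kg

252.1 Wh/kg


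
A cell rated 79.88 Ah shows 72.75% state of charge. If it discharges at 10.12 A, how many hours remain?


Step 1: remaining = SOC/100 * C_total = 72.75/100 * 79.88 = 58.113 Ah
Step 2: t = remaining / I = 58.113 / 10.12 = 5.742 hr

5.742 hr


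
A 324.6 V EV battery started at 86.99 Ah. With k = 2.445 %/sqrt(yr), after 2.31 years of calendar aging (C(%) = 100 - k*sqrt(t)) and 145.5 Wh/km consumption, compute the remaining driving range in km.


Step 1: capacity retention = 100 - 2.445 * sqrt(2.31) = 100 - 2.445 * 1.5199 = 96.284%
Step 2: C_now = 86.99 * 96.284/100 = 83.757 Ah
Step 3: E_pack = V * C_now = 324.6 * 83.757 = 27188 Wh
Step 4: range = E_pack / consumption = 27188 / 145.5 = 186.9 km

186.9 km


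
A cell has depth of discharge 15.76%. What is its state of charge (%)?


SOC = 100 - DOD = 100 - 15.76 = 84.24%

84.24%


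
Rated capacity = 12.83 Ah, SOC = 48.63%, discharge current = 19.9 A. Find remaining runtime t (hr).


Step 1: remaining = SOC/100 * C_total = 48.63/100 * 12.83 = 6.2392 Ah
Step 2: t = remaining / I = 6.2392 / 19.9 = 0.3135 hr

0.3135 hr


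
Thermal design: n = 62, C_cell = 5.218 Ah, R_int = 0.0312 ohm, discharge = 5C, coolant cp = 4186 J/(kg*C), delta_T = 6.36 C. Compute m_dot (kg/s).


Step 1: I = 5 * 5.218 = 26.09 A
Step 2: Q_cell = I^2 * R = 26.09^2 * 0.0312 = 21.237 W
Step 3: Q_total = 62 * 21.237 = 1316.7 W
Step 4: m_dot = Q_total / (cp * dT) = 1316.7 / (4186 * 6.36) = 0.04946 kg/s

0.04946 kg/s


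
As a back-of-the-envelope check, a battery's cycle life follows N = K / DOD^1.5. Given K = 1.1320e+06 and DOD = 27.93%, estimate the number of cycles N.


Step 1: DOD^1.5 = 27.93^1.5 = 147.61
Step 2: N = 1.1320e+06 / 147.61 = 7669 cycles

7669 cycles


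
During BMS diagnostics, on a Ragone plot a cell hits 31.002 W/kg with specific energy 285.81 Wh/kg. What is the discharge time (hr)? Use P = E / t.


t = E / P = 285.81 / 31.002 = 9.219 hr

9.219 hr


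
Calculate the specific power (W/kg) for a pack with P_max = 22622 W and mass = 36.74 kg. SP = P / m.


SP = P / m = 22622 / 36.74 = 615.7 W/kg

615.7 W/kg


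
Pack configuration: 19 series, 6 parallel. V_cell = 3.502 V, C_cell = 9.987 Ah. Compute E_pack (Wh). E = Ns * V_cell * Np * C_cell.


E = Ns * Vcell * Np * Ccell = 19 * 3.502 * 6 * 9.987 = 3987 Wh

3987 Wh


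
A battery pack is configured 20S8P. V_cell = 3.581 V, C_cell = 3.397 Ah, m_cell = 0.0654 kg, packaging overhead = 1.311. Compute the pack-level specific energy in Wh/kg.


Step 1: V_pack = 20 * 3.581 = 71.62 V
Step 2: C_pack = 8 * 3.397 = 27.176 Ah
Step 3: E_pack = V_pack * C_pack = 71.62 * 27.176 = 1946.3 Wh
Step 4: m_pack = 20 * 8 * 0.0654 * 1.311 = 13.718 kg
Step 5: ED = E_pack / m_pack = 1946.3 / 13.718 = 141.9 Wh/kg

141.9 Wh/kg


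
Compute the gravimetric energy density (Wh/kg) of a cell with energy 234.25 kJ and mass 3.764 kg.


Convert: E = 234.25 kJ = 65.069 Wh
ED = E / m = 65.069 / 3.764 = 17.29 Wh/kg

17.29 Wh/kg


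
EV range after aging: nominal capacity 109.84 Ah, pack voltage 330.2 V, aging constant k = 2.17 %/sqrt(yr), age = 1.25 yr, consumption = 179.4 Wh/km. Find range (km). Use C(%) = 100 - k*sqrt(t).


Step 1: capacity retention = 100 - 2.17 * sqrt(1.25) = 100 - 2.17 * 1.118 = 97.574%
Step 2: C_now = 109.84 * 97.574/100 = 107.18 Ah
Step 3: E_pack = V * C_now = 330.2 * 107.18 = 35391 Wh
Step 4: range = E_pack / consumption = 35391 / 179.4 = 197.3 km

197.3 km


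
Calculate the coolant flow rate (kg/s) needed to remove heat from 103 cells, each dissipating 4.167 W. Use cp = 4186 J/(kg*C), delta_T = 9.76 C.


Step 1: Total heat Q = 103 * 4.167 W = 429.2 W
Step 2: denom = cp * dT = 4186 * 9.76 = 40855
Step 3: m_dot = 429.2 / 40855 = 0.01051 kg/s

0.01051 kg/s


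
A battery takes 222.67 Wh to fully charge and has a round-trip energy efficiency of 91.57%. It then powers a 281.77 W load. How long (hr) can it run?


Step 1: E_discharge = eta/100 * E_charge = 91.57/100 * 222.67 = 203.9 Wh
Step 2: t = E_discharge / P = 203.9 / 281.77 = 0.7236 hr

0.7236 hr


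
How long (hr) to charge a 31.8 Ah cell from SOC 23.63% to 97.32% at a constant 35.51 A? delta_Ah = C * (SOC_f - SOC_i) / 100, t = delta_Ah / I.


Step 1: dSOC = 97.32% - 23.63% = 73.69%
Step 2: delta_Ah = 31.8 * 73.69 / 100 = 23.433 Ah
Step 3: t = 23.433 / 35.51 = 0.6599 hr

0.6599 hr


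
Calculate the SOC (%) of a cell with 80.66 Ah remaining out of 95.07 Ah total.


SOC = (remaining / total) * 100 = (80.66 / 95.07) * 100 = 84.84%

84.84%


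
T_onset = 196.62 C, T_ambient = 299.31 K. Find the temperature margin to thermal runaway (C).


Convert: T_ambient = 299.31 K = 26.16 C
margin = 196.62 - 26.16 = 170.46 C

170.46 C


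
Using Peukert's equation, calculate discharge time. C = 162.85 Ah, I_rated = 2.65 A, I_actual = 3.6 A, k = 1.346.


Step 1: t_rated = C / I_rated = 162.85 / 2.65 = 61.453 hr
Step 2: ratio = 2.65 / 3.6 = 0.73611
Step 3: ratio^k = 0.73611^1.346 = 0.66207
Step 4: t = t_rated * ratio^k = 61.453 * 0.66207 = 40.69 hr

40.69 hr


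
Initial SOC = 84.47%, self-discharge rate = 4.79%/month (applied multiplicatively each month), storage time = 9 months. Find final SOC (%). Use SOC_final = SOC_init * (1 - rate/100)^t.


decay = (1 - 4.79/100)^9 = 0.6429
SOC_final = 84.47 * 0.6429 = 54.31%

54.31%


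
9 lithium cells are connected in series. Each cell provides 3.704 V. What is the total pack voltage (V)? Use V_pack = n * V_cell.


V_pack = n * V_cell = 9 * 3.704 = 33.336 V

33.336 V


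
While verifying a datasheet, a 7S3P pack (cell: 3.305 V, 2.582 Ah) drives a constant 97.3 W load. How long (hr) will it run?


Step 1: E_pack = Ns * V_cell * Np * C_cell = 7 * 3.305 * 3 * 2.582 = 179.2 Wh
Step 2: t = E_pack / P = 179.2 / 97.3 = 1.842 hr

1.842 hr


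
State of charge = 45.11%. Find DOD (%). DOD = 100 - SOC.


Complement of SOC: DOD = 100% - 45.11% = 54.89%

54.89%


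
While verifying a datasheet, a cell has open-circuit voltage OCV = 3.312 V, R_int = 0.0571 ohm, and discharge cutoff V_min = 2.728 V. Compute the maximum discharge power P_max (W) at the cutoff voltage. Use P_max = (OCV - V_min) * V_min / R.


P_max = (OCV - V_min) * V_min / R = (3.312 - 2.728) * 2.728 / 0.0571 = 0.584 * 2.728 / 0.0571 = 27.90 W

27.90 W
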